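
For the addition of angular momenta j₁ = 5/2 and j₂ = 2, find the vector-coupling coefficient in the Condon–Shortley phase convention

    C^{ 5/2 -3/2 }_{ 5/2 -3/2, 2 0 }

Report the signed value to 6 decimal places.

triangle: 2!*3!*2!/8! = 24/40320
(j±m)!: 1!*4!*2!*2!*1!*4! = 2304
prefactor² = (2J+1)*Δ*N² = 288/35
  k=1: −1/(1!*1!*3!*1!*0!*1!) = -1/6
  k=2: +1/(2!*0!*2!*0!*1!*2!) = 1/8
Σ = -1/24  ⇒  CG² = 288/35*(-1/24)² = 1/70
CG = −√(1/70) = -0.119523

-0.119523  (= −√(1/70))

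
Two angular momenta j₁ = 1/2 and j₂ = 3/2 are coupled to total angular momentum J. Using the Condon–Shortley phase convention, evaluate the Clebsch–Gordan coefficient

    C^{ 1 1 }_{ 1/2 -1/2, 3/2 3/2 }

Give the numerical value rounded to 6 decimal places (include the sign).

-0.866025

√[3·1!0!2!/4! · 0!1!3!0!2!0!] = √(3)
  +(−1)^1/∏(1,0,0,2,0,0)! = -1/2  (running -1/2)
⟨..|..⟩ = √(3)·(-1/2) = -0.866025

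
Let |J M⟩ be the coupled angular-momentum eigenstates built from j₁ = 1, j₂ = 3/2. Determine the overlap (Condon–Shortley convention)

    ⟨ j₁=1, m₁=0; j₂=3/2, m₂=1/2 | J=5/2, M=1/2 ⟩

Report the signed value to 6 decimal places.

+0.774597

triangle: 0!*2!*3!/6! = 12/720
(j±m)!: 1!*1!*2!*1!*3!*2! = 24
prefactor² = (2J+1)*Δ*N² = 12/5
  k=0: +1/(0!*0!*1!*2!*1!*1!) = 1/2
Σ = 1/2  ⇒  CG² = 12/5*1/2² = 3/5
CG = +√(3/5) = +0.774597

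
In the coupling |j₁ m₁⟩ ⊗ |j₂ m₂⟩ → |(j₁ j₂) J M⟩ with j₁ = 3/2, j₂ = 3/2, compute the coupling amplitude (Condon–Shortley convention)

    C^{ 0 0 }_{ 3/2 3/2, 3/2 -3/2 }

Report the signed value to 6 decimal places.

+0.500000  (= +√(1/4))

j₁+j₂−J=3  J+j₁−j₂=0  J−j₁+j₂=0  j₁+j₂+J+1=4
(j₁±m₁, j₂±m₂, J±M) = (3,0,0,3,0,0)
P² = 9
sum k=0..0:
  [0] +1/6 = 1/6
S = 1/6
C² = P²·S² = 1/4 ; C = +0.500000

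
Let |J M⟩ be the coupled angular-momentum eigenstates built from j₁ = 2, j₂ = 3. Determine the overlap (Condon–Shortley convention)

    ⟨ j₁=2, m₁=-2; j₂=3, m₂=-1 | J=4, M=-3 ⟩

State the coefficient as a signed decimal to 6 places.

√[9·1!3!5!/10! · 0!4!2!4!1!7!] = √(10368)
  +(−1)^1/∏(1,0,3,1,0,4)! = -1/144  (running -1/144)
⟨..|..⟩ = √(10368)·(-1/144) = -0.707107

−√(1/2) ≈ -0.707107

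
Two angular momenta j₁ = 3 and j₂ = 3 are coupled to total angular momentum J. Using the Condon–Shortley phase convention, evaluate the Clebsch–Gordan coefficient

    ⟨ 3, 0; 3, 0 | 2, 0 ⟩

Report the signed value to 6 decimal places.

j₁+j₂−J=4  J+j₁−j₂=2  J−j₁+j₂=2  j₁+j₂+J+1=9
(j₁±m₁, j₂±m₂, J±M) = (3,3,3,3,2,2)
P² = 48/7
sum k=1..3:
  [1] −1/24 = -1/24
  [2] +1/4 = 1/4
  [3] −1/24 = -1/24
S = 1/6
C² = P²·S² = 4/21 ; C = +0.436436

+0.436436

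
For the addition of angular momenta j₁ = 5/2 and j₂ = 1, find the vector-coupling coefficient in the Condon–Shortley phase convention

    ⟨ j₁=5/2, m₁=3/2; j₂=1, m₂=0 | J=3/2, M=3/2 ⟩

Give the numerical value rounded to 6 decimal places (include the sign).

−√(4/15) ≈ -0.516398

√[4·2!3!0!/6! · 4!1!1!1!3!0!] = √(48/5)
  +(−1)^1/∏(1,1,0,0,3,0)! = -1/6  (running -1/6)
⟨..|..⟩ = √(48/5)·(-1/6) = -0.516398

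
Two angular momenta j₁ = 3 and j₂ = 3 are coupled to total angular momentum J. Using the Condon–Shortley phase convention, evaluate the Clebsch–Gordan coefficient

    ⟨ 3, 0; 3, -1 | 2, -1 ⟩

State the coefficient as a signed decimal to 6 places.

+√(1/42) ≈ +0.154303

√[5·4!2!2!/9! · 3!3!2!4!1!3!] = √(96/7)
  +(−1)^1/∏(1,3,2,1,0,1)! = -1/12  (running -1/12)
  +(−1)^2/∏(2,2,1,0,1,2)! = 1/8  (running 1/24)
⟨..|..⟩ = √(96/7)·(1/24) = +0.154303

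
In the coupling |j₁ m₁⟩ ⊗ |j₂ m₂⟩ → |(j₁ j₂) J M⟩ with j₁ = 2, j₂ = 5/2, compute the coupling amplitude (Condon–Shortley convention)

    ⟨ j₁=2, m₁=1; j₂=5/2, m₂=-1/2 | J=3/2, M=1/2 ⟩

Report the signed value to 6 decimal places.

√[4·3!1!2!/7! · 3!1!2!3!2!1!] = √(48/35)
  +(−1)^0/∏(0,3,1,2,0,0)! = 1/12  (running 1/12)
  +(−1)^1/∏(1,2,0,1,1,1)! = -1/2  (running -5/12)
⟨..|..⟩ = √(48/35)·(-5/12) = -0.487950

-0.487950  (= −√(5/21))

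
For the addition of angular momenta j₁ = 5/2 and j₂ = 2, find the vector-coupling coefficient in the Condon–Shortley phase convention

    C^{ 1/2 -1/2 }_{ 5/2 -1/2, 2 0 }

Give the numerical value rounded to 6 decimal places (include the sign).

triangle: 4!×1!×0!/6! = 24/720
(j±m)!: 2!×3!×2!×2!×0!×1! = 48
prefactor² = (2J+1)×Δ×N² = 16/5
  k=2: +1/(2!×2!×1!×0!×0!×0!) = 1/4
Σ = 1/4  ⇒  CG² = 16/5×1/4² = 1/5
CG = +√(1/5) = +0.447214

+√(1/5) ≈ +0.447214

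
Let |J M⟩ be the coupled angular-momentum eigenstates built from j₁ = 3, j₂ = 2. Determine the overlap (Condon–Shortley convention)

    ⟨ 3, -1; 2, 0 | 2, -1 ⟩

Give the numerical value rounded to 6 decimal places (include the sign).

+√(1/7) = +0.377964

√[5·3!3!1!/8! · 2!4!2!2!1!3!] = √(36/7)
  +(−1)^1/∏(1,2,3,1,0,0)! = -1/12  (running -1/12)
  +(−1)^2/∏(2,1,2,0,1,1)! = 1/4  (running 1/6)
⟨..|..⟩ = √(36/7)·(1/6) = +0.377964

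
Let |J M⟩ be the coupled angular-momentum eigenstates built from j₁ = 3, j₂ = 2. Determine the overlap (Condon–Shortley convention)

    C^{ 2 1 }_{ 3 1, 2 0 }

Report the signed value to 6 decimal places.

−√(1/7) ≈ -0.377964

triangle: 3!×3!×1!/8! = 36/40320
(j±m)!: 4!×2!×2!×2!×3!×1! = 1152
prefactor² = (2J+1)×Δ×N² = 36/7
  k=1: −1/(1!×2!×1!×1!×2!×0!) = -1/4
  k=2: +1/(2!×1!×0!×0!×3!×1!) = 1/12
Σ = -1/6  ⇒  CG² = 36/7×(-1/6)² = 1/7
CG = −√(1/7) = -0.377964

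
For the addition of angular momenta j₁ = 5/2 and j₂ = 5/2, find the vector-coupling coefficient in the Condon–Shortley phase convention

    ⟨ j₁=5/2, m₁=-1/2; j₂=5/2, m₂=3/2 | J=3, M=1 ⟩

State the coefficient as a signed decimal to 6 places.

j₁+j₂−J=2  J+j₁−j₂=3  J−j₁+j₂=3  j₁+j₂+J+1=9
(j₁±m₁, j₂±m₂, J±M) = (2,3,4,1,4,2)
P² = 96/5
sum k=1..2:
  [1] −1/12 = -1/12
  [2] +1/8 = 1/8
S = 1/24
C² = P²·S² = 1/30 ; C = +0.182574

+0.182574  (= +√(1/30))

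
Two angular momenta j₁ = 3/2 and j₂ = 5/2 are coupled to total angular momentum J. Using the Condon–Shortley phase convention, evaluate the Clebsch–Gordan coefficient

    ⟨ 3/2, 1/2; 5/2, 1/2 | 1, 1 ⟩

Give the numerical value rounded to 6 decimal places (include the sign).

−√(3/20) ≈ -0.387298

j₁+j₂−J=3  J+j₁−j₂=0  J−j₁+j₂=2  j₁+j₂+J+1=6
(j₁±m₁, j₂±m₂, J±M) = (2,1,3,2,2,0)
P² = 12/5
sum k=1..1:
  [1] −1/4 = -1/4
S = -1/4
C² = P²·S² = 3/20 ; C = -0.387298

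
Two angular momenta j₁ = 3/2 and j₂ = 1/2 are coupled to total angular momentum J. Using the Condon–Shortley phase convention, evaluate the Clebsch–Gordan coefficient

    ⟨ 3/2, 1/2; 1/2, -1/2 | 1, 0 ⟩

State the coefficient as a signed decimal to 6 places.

√[3·1!2!0!/4! · 2!1!0!1!1!1!] = √(1/2)
  +(−1)^0/∏(0,1,1,0,1,0)! = 1  (running 1)
⟨..|..⟩ = √(1/2)·(1) = +0.707107

+√(1/2) = +0.707107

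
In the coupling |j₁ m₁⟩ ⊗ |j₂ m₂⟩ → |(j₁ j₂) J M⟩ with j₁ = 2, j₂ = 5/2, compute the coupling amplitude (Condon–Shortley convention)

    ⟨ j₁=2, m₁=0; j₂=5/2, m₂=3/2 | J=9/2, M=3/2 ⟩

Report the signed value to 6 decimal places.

j₁+j₂−J=0  J+j₁−j₂=4  J−j₁+j₂=5  j₁+j₂+J+1=10
(j₁±m₁, j₂±m₂, J±M) = (2,2,4,1,6,3)
P² = 23040/7
sum k=0..0:
  [0] +1/96 = 1/96
S = 1/96
C² = P²·S² = 5/14 ; C = +0.597614

+0.597614  (= +√(5/14))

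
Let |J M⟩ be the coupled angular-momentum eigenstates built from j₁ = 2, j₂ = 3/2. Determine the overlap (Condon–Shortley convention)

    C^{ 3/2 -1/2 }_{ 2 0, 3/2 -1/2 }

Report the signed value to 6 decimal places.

√[4·2!2!1!/6! · 2!2!1!2!1!2!] = √(16/45)
  +(−1)^0/∏(0,2,2,1,0,0)! = 1/4  (running 1/4)
  +(−1)^1/∏(1,1,1,0,1,1)! = -1  (running -3/4)
⟨..|..⟩ = √(16/45)·(-3/4) = -0.447214

−√(1/5) ≈ -0.447214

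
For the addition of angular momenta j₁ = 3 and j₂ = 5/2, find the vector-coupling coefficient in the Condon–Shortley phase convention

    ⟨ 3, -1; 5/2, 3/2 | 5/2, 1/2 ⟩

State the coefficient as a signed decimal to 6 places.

j₁+j₂−J=3  J+j₁−j₂=3  J−j₁+j₂=2  j₁+j₂+J+1=9
(j₁±m₁, j₂±m₂, J±M) = (2,4,4,1,3,2)
P² = 576/35
sum k=2..3:
  [2] +1/8 = 1/8
  [3] −1/12 = -1/12
S = 1/24
C² = P²·S² = 1/35 ; C = +0.169031

+√(1/35) ≈ +0.169031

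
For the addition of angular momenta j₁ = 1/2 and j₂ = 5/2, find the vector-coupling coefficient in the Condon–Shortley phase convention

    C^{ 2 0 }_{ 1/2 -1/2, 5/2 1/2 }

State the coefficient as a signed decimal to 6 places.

triangle: 1!×0!×4!/6! = 24/720
(j±m)!: 0!×1!×3!×2!×2!×2! = 48
prefactor² = (2J+1)×Δ×N² = 8
  k=1: −1/(1!×0!×0!×2!×0!×2!) = -1/4
Σ = -1/4  ⇒  CG² = 8×(-1/4)² = 1/2
CG = −√(1/2) = -0.707107

−√(1/2) ≈ -0.707107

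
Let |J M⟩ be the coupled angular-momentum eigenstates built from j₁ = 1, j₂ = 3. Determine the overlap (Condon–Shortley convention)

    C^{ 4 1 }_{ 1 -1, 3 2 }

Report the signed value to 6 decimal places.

triangle: 0!·2!·6!/9! = 1440/362880
(j±m)!: 0!·2!·5!·1!·5!·3! = 172800
prefactor² = (2J+1)·Δ·N² = 43200/7
  k=0: +1/(0!·0!·2!·5!·0!·1!) = 1/240
Σ = 1/240  ⇒  CG² = 43200/7·1/240² = 3/28
CG = +√(3/28) = +0.327327

+√(3/28) = +0.327327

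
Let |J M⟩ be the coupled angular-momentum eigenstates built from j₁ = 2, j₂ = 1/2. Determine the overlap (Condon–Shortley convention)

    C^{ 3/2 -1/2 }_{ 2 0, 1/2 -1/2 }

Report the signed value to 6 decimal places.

j₁+j₂−J=1  J+j₁−j₂=3  J−j₁+j₂=0  j₁+j₂+J+1=5
(j₁±m₁, j₂±m₂, J±M) = (2,2,0,1,1,2)
P² = 8/5
sum k=0..0:
  [0] +1/2 = 1/2
S = 1/2
C² = P²·S² = 2/5 ; C = +0.632456

+√(2/5) = +0.632456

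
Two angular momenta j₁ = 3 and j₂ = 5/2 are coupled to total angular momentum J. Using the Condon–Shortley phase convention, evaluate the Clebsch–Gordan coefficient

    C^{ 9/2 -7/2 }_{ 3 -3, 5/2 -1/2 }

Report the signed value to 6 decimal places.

j₁+j₂−J=1  J+j₁−j₂=5  J−j₁+j₂=4  j₁+j₂+J+1=11
(j₁±m₁, j₂±m₂, J±M) = (0,6,2,3,1,8)
P² = 2764800/11
sum k=1..1:
  [1] −1/720 = -1/720
S = -1/720
C² = P²·S² = 16/33 ; C = -0.696311

−√(16/33) ≈ -0.696311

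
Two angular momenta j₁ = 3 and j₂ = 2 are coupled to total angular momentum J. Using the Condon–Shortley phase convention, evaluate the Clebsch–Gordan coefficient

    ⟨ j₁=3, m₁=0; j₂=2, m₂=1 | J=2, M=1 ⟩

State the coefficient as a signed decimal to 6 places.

j₁+j₂−J=3  J+j₁−j₂=3  J−j₁+j₂=1  j₁+j₂+J+1=8
(j₁±m₁, j₂±m₂, J±M) = (3,3,3,1,3,1)
P² = 81/14
sum k=2..3:
  [2] +1/4 = 1/4
  [3] −1/36 = -1/36
S = 2/9
C² = P²·S² = 2/7 ; C = +0.534522

+√(2/7) ≈ +0.534522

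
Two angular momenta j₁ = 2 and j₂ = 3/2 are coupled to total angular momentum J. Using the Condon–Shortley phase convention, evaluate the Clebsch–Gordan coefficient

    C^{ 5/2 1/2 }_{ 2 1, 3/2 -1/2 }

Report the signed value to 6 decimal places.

j₁+j₂−J=1  J+j₁−j₂=3  J−j₁+j₂=2  j₁+j₂+J+1=7
(j₁±m₁, j₂±m₂, J±M) = (3,1,1,2,3,2)
P² = 72/35
sum k=0..1:
  [0] +1/2 = 1/2
  [1] −1/12 = -1/12
S = 5/12
C² = P²·S² = 5/14 ; C = +0.597614

+√(5/14) = +0.597614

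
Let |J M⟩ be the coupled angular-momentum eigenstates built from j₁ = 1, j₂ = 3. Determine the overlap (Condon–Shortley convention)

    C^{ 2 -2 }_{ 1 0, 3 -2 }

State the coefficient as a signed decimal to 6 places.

-0.487950

√[5·2!0!4!/7! · 1!1!1!5!0!4!] = √(960/7)
  +(−1)^1/∏(1,1,0,0,0,4)! = -1/24  (running -1/24)
⟨..|..⟩ = √(960/7)·(-1/24) = -0.487950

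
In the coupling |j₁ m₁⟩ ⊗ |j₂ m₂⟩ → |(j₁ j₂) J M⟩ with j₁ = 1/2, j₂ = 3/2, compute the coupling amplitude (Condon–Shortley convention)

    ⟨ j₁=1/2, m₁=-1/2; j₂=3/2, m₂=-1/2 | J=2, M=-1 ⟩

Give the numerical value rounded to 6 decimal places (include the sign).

j₁+j₂−J=0  J+j₁−j₂=1  J−j₁+j₂=3  j₁+j₂+J+1=5
(j₁±m₁, j₂±m₂, J±M) = (0,1,1,2,1,3)
P² = 3
sum k=0..0:
  [0] +1/2 = 1/2
S = 1/2
C² = P²·S² = 3/4 ; C = +0.866025

+√(3/4) ≈ +0.866025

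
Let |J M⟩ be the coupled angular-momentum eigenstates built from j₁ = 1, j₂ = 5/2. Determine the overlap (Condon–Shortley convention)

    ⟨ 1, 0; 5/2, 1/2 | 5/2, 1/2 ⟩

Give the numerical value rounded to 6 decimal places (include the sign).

j₁+j₂−J=1  J+j₁−j₂=1  J−j₁+j₂=4  j₁+j₂+J+1=7
(j₁±m₁, j₂±m₂, J±M) = (1,1,3,2,3,2)
P² = 144/35
sum k=0..1:
  [0] +1/6 = 1/6
  [1] −1/4 = -1/4
S = -1/12
C² = P²·S² = 1/35 ; C = -0.169031

-0.169031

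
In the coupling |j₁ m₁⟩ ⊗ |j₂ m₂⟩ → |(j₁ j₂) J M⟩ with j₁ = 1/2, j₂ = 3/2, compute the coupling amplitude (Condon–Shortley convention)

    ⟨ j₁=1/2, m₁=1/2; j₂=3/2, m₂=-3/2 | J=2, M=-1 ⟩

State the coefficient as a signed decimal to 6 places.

+0.500000  (= +√(1/4))

√[5·0!1!3!/5! · 1!0!0!3!1!3!] = √(9)
  +(−1)^0/∏(0,0,0,0,1,3)! = 1/6  (running 1/6)
⟨..|..⟩ = √(9)·(1/6) = +0.500000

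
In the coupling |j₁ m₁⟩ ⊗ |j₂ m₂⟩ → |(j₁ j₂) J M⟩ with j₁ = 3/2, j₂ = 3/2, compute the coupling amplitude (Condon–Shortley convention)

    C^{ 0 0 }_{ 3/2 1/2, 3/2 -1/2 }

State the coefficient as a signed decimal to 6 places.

-0.500000  (= −√(1/4))

j₁+j₂−J=3  J+j₁−j₂=0  J−j₁+j₂=0  j₁+j₂+J+1=4
(j₁±m₁, j₂±m₂, J±M) = (2,1,1,2,0,0)
P² = 1
sum k=1..1:
  [1] −1/2 = -1/2
S = -1/2
C² = P²·S² = 1/4 ; C = -0.500000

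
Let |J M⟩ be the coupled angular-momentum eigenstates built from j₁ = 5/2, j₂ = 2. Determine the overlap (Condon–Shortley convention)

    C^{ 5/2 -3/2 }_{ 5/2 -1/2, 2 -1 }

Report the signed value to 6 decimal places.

j₁+j₂−J=2  J+j₁−j₂=3  J−j₁+j₂=2  j₁+j₂+J+1=8
(j₁±m₁, j₂±m₂, J±M) = (2,3,1,3,1,4)
P² = 216/35
sum k=0..1:
  [0] +1/12 = 1/12
  [1] −1/4 = -1/4
S = -1/6
C² = P²·S² = 6/35 ; C = -0.414039

-0.414039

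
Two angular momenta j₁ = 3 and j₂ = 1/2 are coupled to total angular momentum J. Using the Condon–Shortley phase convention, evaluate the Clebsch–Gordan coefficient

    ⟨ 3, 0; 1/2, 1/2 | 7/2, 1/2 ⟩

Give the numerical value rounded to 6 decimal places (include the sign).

+√(4/7) ≈ +0.755929

triangle: 0!×6!×1!/8! = 720/40320
(j±m)!: 3!×3!×1!×0!×4!×3! = 5184
prefactor² = (2J+1)×Δ×N² = 5184/7
  k=0: +1/(0!×0!×3!×1!×3!×0!) = 1/36
Σ = 1/36  ⇒  CG² = 5184/7×1/36² = 4/7
CG = +√(4/7) = +0.755929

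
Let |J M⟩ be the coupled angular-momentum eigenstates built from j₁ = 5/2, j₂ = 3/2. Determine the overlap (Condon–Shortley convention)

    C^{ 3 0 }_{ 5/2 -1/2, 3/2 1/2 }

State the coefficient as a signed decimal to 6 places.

√[7·1!4!2!/8! · 2!3!2!1!3!3!] = √(36/5)
  +(−1)^0/∏(0,1,3,2,1,0)! = 1/12  (running 1/12)
  +(−1)^1/∏(1,0,2,1,2,1)! = -1/4  (running -1/6)
⟨..|..⟩ = √(36/5)·(-1/6) = -0.447214

-0.447214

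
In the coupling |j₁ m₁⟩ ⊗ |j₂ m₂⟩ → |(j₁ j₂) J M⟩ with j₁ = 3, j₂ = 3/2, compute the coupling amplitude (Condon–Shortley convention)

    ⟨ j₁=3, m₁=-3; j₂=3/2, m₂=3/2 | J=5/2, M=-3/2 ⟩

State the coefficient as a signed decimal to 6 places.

triangle: 2!·4!·1!/8! = 48/40320
(j±m)!: 0!·6!·3!·0!·1!·4! = 103680
prefactor² = (2J+1)·Δ·N² = 5184/7
  k=2: +1/(2!·0!·4!·1!·0!·0!) = 1/48
Σ = 1/48  ⇒  CG² = 5184/7·1/48² = 9/28
CG = +√(9/28) = +0.566947

+0.566947  (= +√(9/28))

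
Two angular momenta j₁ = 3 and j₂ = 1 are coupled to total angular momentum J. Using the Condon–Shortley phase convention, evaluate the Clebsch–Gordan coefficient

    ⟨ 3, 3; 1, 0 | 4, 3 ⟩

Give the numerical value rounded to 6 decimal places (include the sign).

+√(1/4) = +0.500000

triangle: 0!*6!*2!/9! = 1440/362880
(j±m)!: 6!*0!*1!*1!*7!*1! = 3628800
prefactor² = (2J+1)*Δ*N² = 129600
  k=0: +1/(0!*0!*0!*1!*6!*1!) = 1/720
Σ = 1/720  ⇒  CG² = 129600*1/720² = 1/4
CG = +√(1/4) = +0.500000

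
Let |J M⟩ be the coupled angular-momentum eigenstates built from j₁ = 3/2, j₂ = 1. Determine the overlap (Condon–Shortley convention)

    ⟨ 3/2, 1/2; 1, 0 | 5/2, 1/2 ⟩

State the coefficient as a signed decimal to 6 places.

√[6·0!3!2!/6! · 2!1!1!1!3!2!] = √(12/5)
  +(−1)^0/∏(0,0,1,1,2,1)! = 1/2  (running 1/2)
⟨..|..⟩ = √(12/5)·(1/2) = +0.774597

+0.774597  (= +√(3/5))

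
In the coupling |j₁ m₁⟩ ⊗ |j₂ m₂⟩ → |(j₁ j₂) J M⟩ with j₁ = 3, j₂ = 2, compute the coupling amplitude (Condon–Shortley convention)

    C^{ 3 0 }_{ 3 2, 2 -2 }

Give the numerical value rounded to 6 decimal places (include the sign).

triangle: 2!·4!·2!/9! = 96/362880
(j±m)!: 5!·1!·0!·4!·3!·3! = 103680
prefactor² = (2J+1)·Δ·N² = 192
  k=0: +1/(0!·2!·1!·0!·3!·2!) = 1/24
Σ = 1/24  ⇒  CG² = 192·1/24² = 1/3
CG = +√(1/3) = +0.577350

+0.577350  (= +√(1/3))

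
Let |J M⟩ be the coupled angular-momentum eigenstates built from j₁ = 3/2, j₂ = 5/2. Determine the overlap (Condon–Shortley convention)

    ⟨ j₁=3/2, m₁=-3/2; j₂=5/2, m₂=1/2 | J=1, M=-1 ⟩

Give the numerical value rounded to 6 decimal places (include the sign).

√[3·3!0!2!/6! · 0!3!3!2!0!2!] = √(36/5)
  +(−1)^3/∏(3,0,0,0,0,2)! = -1/12  (running -1/12)
⟨..|..⟩ = √(36/5)·(-1/12) = -0.223607

-0.223607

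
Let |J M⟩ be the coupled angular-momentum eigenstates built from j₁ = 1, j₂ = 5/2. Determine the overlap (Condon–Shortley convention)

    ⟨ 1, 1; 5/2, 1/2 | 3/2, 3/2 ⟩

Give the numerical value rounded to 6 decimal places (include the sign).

j₁+j₂−J=2  J+j₁−j₂=0  J−j₁+j₂=3  j₁+j₂+J+1=6
(j₁±m₁, j₂±m₂, J±M) = (2,0,3,2,3,0)
P² = 48/5
sum k=0..0:
  [0] +1/12 = 1/12
S = 1/12
C² = P²·S² = 1/15 ; C = +0.258199

+√(1/15) = +0.258199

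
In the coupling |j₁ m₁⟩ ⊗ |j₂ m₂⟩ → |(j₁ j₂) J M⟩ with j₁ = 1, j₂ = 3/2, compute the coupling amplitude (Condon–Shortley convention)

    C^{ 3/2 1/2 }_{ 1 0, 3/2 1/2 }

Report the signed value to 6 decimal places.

-0.258199

triangle: 1!·1!·2!/5! = 2/120
(j±m)!: 1!·1!·2!·1!·2!·1! = 4
prefactor² = (2J+1)·Δ·N² = 4/15
  k=0: +1/(0!·1!·1!·2!·0!·0!) = 1/2
  k=1: −1/(1!·0!·0!·1!·1!·1!) = -1
Σ = -1/2  ⇒  CG² = 4/15·(-1/2)² = 1/15
CG = −√(1/15) = -0.258199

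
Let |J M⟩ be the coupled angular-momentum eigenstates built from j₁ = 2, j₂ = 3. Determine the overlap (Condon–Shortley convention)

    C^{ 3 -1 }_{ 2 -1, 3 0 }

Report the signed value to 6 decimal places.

-0.182574

√[7·2!2!4!/9! · 1!3!3!3!2!4!] = √(96/5)
  +(−1)^1/∏(1,1,2,2,0,2)! = -1/8  (running -1/8)
  +(−1)^2/∏(2,0,1,1,1,3)! = 1/12  (running -1/24)
⟨..|..⟩ = √(96/5)·(-1/24) = -0.182574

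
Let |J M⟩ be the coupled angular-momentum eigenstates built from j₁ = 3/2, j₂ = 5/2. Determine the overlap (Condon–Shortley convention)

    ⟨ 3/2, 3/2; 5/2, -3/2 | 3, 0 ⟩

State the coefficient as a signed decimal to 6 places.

+√(3/10) = +0.547723

√[7·1!2!4!/8! · 3!0!1!4!3!3!] = √(216/5)
  +(−1)^0/∏(0,1,0,1,2,3)! = 1/12  (running 1/12)
⟨..|..⟩ = √(216/5)·(1/12) = +0.547723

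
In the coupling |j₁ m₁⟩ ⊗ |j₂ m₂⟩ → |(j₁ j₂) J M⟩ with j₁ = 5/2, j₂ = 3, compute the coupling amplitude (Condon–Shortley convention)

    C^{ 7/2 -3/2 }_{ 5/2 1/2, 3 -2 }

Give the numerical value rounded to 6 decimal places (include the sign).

√[8·2!3!4!/10! · 3!2!1!5!2!5!] = √(1536/7)
  +(−1)^0/∏(0,2,2,1,1,3)! = 1/24  (running 1/24)
  +(−1)^1/∏(1,1,1,0,2,4)! = -1/48  (running 1/48)
⟨..|..⟩ = √(1536/7)·(1/48) = +0.308607

+0.308607  (= +√(2/21))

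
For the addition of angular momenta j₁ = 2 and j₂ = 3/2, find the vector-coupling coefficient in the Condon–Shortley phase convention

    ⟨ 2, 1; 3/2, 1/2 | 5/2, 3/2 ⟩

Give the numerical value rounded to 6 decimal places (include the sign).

+0.169031

triangle: 1!×3!×2!/7! = 12/5040
(j±m)!: 3!×1!×2!×1!×4!×1! = 288
prefactor² = (2J+1)×Δ×N² = 144/35
  k=0: +1/(0!×1!×1!×2!×2!×0!) = 1/4
  k=1: −1/(1!×0!×0!×1!×3!×1!) = -1/6
Σ = 1/12  ⇒  CG² = 144/35×1/12² = 1/35
CG = +√(1/35) = +0.169031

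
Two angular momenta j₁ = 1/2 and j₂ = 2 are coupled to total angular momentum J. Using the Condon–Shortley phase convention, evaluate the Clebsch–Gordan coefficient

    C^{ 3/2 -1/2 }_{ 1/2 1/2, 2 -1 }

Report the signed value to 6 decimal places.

+√(3/5) = +0.774597

triangle: 1!·0!·3!/5! = 6/120
(j±m)!: 1!·0!·1!·3!·1!·2! = 12
prefactor² = (2J+1)·Δ·N² = 12/5
  k=0: +1/(0!·1!·0!·1!·0!·2!) = 1/2
Σ = 1/2  ⇒  CG² = 12/5·1/2² = 3/5
CG = +√(3/5) = +0.774597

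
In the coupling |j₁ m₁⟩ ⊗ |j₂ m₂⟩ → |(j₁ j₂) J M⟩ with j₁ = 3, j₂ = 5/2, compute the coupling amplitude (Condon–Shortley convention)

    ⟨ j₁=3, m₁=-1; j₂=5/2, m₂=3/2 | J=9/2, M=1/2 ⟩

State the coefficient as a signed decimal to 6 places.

j₁+j₂−J=1  J+j₁−j₂=5  J−j₁+j₂=4  j₁+j₂+J+1=11
(j₁±m₁, j₂±m₂, J±M) = (2,4,4,1,5,4)
P² = 184320/77
sum k=0..1:
  [0] +1/576 = 1/576
  [1] −1/72 = -1/72
S = -7/576
C² = P²·S² = 35/99 ; C = -0.594588

−√(35/99) = -0.594588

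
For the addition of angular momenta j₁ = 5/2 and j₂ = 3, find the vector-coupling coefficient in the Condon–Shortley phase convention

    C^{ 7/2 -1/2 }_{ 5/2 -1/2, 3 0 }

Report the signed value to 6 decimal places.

j₁+j₂−J=2  J+j₁−j₂=3  J−j₁+j₂=4  j₁+j₂+J+1=10
(j₁±m₁, j₂±m₂, J±M) = (2,3,3,3,3,4)
P² = 6912/175
sum k=0..2:
  [0] +1/72 = 1/72
  [1] −1/8 = -1/8
  [2] +1/24 = 1/24
S = -5/72
C² = P²·S² = 4/21 ; C = -0.436436

−√(4/21) = -0.436436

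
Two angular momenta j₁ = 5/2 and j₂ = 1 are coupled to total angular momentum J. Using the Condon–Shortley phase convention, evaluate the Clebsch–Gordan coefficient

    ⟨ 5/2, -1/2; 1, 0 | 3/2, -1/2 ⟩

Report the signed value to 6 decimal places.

j₁+j₂−J=2  J+j₁−j₂=3  J−j₁+j₂=0  j₁+j₂+J+1=6
(j₁±m₁, j₂±m₂, J±M) = (2,3,1,1,1,2)
P² = 8/5
sum k=1..1:
  [1] −1/2 = -1/2
S = -1/2
C² = P²·S² = 2/5 ; C = -0.632456

−√(2/5) = -0.632456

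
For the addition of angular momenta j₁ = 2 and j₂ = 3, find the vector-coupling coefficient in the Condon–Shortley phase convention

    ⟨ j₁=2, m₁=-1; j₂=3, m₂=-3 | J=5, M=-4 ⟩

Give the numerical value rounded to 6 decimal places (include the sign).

j₁+j₂−J=0  J+j₁−j₂=4  J−j₁+j₂=6  j₁+j₂+J+1=11
(j₁±m₁, j₂±m₂, J±M) = (1,3,0,6,1,9)
P² = 7464960
sum k=0..0:
  [0] +1/4320 = 1/4320
S = 1/4320
C² = P²·S² = 2/5 ; C = +0.632456

+0.632456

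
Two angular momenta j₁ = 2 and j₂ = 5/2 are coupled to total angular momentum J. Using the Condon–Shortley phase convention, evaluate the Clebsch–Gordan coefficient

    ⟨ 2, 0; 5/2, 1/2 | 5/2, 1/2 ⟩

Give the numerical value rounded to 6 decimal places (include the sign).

−√(8/35) ≈ -0.478091

√[6·2!2!3!/8! · 2!2!3!2!3!2!] = √(72/35)
  +(−1)^0/∏(0,2,2,3,0,0)! = 1/24  (running 1/24)
  +(−1)^1/∏(1,1,1,2,1,1)! = -1/2  (running -11/24)
  +(−1)^2/∏(2,0,0,1,2,2)! = 1/8  (running -1/3)
⟨..|..⟩ = √(72/35)·(-1/3) = -0.478091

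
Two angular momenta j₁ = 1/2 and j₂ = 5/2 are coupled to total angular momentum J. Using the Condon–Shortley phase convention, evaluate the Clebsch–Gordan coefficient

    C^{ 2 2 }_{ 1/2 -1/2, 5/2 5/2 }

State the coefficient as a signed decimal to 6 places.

j₁+j₂−J=1  J+j₁−j₂=0  J−j₁+j₂=4  j₁+j₂+J+1=6
(j₁±m₁, j₂±m₂, J±M) = (0,1,5,0,4,0)
P² = 480
sum k=1..1:
  [1] −1/24 = -1/24
S = -1/24
C² = P²·S² = 5/6 ; C = -0.912871

-0.912871  (= −√(5/6))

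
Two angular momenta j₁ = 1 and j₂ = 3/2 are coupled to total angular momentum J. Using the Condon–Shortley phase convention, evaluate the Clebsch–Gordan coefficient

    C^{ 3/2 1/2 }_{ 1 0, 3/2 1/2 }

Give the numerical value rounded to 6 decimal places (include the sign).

√[4·1!1!2!/5! · 1!1!2!1!2!1!] = √(4/15)
  +(−1)^0/∏(0,1,1,2,0,0)! = 1/2  (running 1/2)
  +(−1)^1/∏(1,0,0,1,1,1)! = -1  (running -1/2)
⟨..|..⟩ = √(4/15)·(-1/2) = -0.258199

−√(1/15) ≈ -0.258199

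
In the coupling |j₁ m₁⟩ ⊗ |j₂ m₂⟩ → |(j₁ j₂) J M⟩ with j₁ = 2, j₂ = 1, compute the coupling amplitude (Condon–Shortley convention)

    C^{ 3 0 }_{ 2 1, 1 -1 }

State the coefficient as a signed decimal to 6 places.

+√(1/5) ≈ +0.447214

√[7·0!4!2!/7! · 3!1!0!2!3!3!] = √(144/5)
  +(−1)^0/∏(0,0,1,0,3,2)! = 1/12  (running 1/12)
⟨..|..⟩ = √(144/5)·(1/12) = +0.447214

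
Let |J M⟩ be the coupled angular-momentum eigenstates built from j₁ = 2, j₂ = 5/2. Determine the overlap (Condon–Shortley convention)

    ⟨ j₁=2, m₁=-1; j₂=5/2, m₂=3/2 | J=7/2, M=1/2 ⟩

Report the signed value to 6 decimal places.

−√(121/315) = -0.619780

triangle: 1!·3!·4!/9! = 144/362880
(j±m)!: 1!·3!·4!·1!·4!·3! = 20736
prefactor² = (2J+1)·Δ·N² = 2304/35
  k=0: +1/(0!·1!·3!·4!·0!·0!) = 1/144
  k=1: −1/(1!·0!·2!·3!·1!·1!) = -1/12
Σ = -11/144  ⇒  CG² = 2304/35·(-11/144)² = 121/315
CG = −√(121/315) = -0.619780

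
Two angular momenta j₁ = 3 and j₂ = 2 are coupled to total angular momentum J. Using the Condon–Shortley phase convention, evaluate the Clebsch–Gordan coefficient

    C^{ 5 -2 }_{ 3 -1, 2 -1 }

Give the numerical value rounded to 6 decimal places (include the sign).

√[11·0!6!4!/11! · 2!4!1!3!3!7!] = √(41472)
  +(−1)^0/∏(0,0,4,1,2,3)! = 1/288  (running 1/288)
⟨..|..⟩ = √(41472)·(1/288) = +0.707107

+0.707107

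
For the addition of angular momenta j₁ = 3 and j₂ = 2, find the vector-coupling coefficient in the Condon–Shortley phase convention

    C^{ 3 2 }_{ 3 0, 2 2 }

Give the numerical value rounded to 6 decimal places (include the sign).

j₁+j₂−J=2  J+j₁−j₂=4  J−j₁+j₂=2  j₁+j₂+J+1=9
(j₁±m₁, j₂±m₂, J±M) = (3,3,4,0,5,1)
P² = 192
sum k=2..2:
  [2] +1/24 = 1/24
S = 1/24
C² = P²·S² = 1/3 ; C = +0.577350

+0.577350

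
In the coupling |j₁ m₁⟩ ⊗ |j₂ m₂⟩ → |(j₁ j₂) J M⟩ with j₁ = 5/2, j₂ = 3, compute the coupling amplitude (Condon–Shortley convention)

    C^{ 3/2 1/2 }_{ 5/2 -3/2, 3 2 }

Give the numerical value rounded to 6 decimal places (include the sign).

√[4·4!1!2!/8! · 1!4!5!1!2!1!] = √(192/7)
  +(−1)^3/∏(3,1,1,2,0,0)! = -1/12  (running -1/12)
  +(−1)^4/∏(4,0,0,1,1,1)! = 1/24  (running -1/24)
⟨..|..⟩ = √(192/7)·(-1/24) = -0.218218

−√(1/21) ≈ -0.218218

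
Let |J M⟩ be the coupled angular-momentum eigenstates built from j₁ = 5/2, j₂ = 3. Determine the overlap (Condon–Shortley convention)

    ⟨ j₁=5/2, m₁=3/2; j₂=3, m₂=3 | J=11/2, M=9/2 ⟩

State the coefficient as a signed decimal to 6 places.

j₁+j₂−J=0  J+j₁−j₂=5  J−j₁+j₂=6  j₁+j₂+J+1=12
(j₁±m₁, j₂±m₂, J±M) = (4,1,6,0,10,1)
P² = 1492992000/11
sum k=0..0:
  [0] +1/17280 = 1/17280
S = 1/17280
C² = P²·S² = 5/11 ; C = +0.674200

+0.674200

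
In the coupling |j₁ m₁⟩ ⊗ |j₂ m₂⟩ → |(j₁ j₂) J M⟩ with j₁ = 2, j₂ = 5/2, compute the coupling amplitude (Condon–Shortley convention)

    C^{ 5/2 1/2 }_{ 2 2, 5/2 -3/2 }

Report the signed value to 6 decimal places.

triangle: 2!·2!·3!/8! = 24/40320
(j±m)!: 4!·0!·1!·4!·3!·2! = 6912
prefactor² = (2J+1)·Δ·N² = 864/35
  k=0: +1/(0!·2!·0!·1!·2!·2!) = 1/8
Σ = 1/8  ⇒  CG² = 864/35·1/8² = 27/70
CG = +√(27/70) = +0.621059

+0.621059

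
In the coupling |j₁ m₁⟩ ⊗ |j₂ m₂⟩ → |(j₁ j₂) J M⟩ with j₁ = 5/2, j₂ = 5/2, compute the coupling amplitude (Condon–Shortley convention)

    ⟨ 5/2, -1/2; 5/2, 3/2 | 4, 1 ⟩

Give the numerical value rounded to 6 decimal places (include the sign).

j₁+j₂−J=1  J+j₁−j₂=4  J−j₁+j₂=4  j₁+j₂+J+1=10
(j₁±m₁, j₂±m₂, J±M) = (2,3,4,1,5,3)
P² = 10368/35
sum k=0..1:
  [0] +1/144 = 1/144
  [1] −1/24 = -1/24
S = -5/144
C² = P²·S² = 5/14 ; C = -0.597614

-0.597614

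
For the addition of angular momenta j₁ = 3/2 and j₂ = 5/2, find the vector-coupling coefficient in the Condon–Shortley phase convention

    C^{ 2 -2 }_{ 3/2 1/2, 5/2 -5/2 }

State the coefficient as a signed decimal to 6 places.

triangle: 2!*1!*3!/7! = 12/5040
(j±m)!: 2!*1!*0!*5!*0!*4! = 5760
prefactor² = (2J+1)*Δ*N² = 480/7
  k=0: +1/(0!*2!*1!*0!*0!*3!) = 1/12
Σ = 1/12  ⇒  CG² = 480/7*1/12² = 10/21
CG = +√(10/21) = +0.690066

+√(10/21) = +0.690066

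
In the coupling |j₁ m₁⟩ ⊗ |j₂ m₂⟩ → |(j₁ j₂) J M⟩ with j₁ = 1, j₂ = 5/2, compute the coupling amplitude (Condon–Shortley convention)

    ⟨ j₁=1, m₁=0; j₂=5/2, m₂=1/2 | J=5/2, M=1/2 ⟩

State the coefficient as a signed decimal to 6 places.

−√(1/35) = -0.169031

j₁+j₂−J=1  J+j₁−j₂=1  J−j₁+j₂=4  j₁+j₂+J+1=7
(j₁±m₁, j₂±m₂, J±M) = (1,1,3,2,3,2)
P² = 144/35
sum k=0..1:
  [0] +1/6 = 1/6
  [1] −1/4 = -1/4
S = -1/12
C² = P²·S² = 1/35 ; C = -0.169031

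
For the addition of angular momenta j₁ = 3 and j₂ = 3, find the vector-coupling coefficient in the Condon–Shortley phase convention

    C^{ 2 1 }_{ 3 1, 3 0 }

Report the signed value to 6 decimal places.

j₁+j₂−J=4  J+j₁−j₂=2  J−j₁+j₂=2  j₁+j₂+J+1=9
(j₁±m₁, j₂±m₂, J±M) = (4,2,3,3,3,1)
P² = 96/7
sum k=1..2:
  [1] −1/12 = -1/12
  [2] +1/8 = 1/8
S = 1/24
C² = P²·S² = 1/42 ; C = +0.154303

+√(1/42) = +0.154303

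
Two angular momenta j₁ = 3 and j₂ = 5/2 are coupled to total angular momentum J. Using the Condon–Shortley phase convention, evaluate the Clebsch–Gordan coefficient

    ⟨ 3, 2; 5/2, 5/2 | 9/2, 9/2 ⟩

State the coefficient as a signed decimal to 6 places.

−√(5/11) = -0.674200

triangle: 1!×5!×4!/11! = 2880/39916800
(j±m)!: 5!×1!×5!×0!×9!×0! = 5225472000
prefactor² = (2J+1)×Δ×N² = 41472000/11
  k=1: −1/(1!×0!×0!×4!×5!×0!) = -1/2880
Σ = -1/2880  ⇒  CG² = 41472000/11×(-1/2880)² = 5/11
CG = −√(5/11) = -0.674200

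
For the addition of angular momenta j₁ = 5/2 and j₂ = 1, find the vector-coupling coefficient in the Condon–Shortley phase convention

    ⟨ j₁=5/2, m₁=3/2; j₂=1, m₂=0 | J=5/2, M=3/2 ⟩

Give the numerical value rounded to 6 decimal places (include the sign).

√[6·1!4!1!/7! · 4!1!1!1!4!1!] = √(576/35)
  +(−1)^0/∏(0,1,1,1,3,0)! = 1/6  (running 1/6)
  +(−1)^1/∏(1,0,0,0,4,1)! = -1/24  (running 1/8)
⟨..|..⟩ = √(576/35)·(1/8) = +0.507093

+0.507093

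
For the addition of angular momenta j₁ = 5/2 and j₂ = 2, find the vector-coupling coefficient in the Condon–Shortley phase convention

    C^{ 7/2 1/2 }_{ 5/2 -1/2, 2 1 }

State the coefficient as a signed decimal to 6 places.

√[8·1!4!3!/9! · 2!3!3!1!4!3!] = √(1152/35)
  +(−1)^0/∏(0,1,3,3,1,0)! = 1/36  (running 1/36)
  +(−1)^1/∏(1,0,2,2,2,1)! = -1/8  (running -7/72)
⟨..|..⟩ = √(1152/35)·(-7/72) = -0.557773

−√(14/45) ≈ -0.557773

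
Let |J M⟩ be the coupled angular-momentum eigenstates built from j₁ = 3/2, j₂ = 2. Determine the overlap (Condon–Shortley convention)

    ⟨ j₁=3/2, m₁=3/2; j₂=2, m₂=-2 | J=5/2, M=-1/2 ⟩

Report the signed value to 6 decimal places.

+√(6/35) = +0.414039

j₁+j₂−J=1  J+j₁−j₂=2  J−j₁+j₂=3  j₁+j₂+J+1=7
(j₁±m₁, j₂±m₂, J±M) = (3,0,0,4,2,3)
P² = 864/35
sum k=0..0:
  [0] +1/12 = 1/12
S = 1/12
C² = P²·S² = 6/35 ; C = +0.414039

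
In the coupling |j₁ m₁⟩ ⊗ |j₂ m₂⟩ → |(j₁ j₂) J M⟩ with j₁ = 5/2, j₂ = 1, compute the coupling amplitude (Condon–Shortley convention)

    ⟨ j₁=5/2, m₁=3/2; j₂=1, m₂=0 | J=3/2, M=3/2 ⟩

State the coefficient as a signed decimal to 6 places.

−√(4/15) ≈ -0.516398

√[4·2!3!0!/6! · 4!1!1!1!3!0!] = √(48/5)
  +(−1)^1/∏(1,1,0,0,3,0)! = -1/6  (running -1/6)
⟨..|..⟩ = √(48/5)·(-1/6) = -0.516398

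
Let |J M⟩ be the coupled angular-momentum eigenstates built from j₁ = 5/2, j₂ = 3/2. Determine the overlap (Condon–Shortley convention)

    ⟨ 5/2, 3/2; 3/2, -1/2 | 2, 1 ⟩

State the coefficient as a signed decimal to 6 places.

+√(1/42) = +0.154303

√[5·2!3!1!/7! · 4!1!1!2!3!1!] = √(24/7)
  +(−1)^0/∏(0,2,1,1,2,0)! = 1/4  (running 1/4)
  +(−1)^1/∏(1,1,0,0,3,1)! = -1/6  (running 1/12)
⟨..|..⟩ = √(24/7)·(1/12) = +0.154303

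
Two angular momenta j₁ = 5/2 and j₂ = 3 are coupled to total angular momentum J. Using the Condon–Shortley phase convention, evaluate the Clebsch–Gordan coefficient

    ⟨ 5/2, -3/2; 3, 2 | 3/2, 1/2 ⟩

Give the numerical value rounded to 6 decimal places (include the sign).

j₁+j₂−J=4  J+j₁−j₂=1  J−j₁+j₂=2  j₁+j₂+J+1=8
(j₁±m₁, j₂±m₂, J±M) = (1,4,5,1,2,1)
P² = 192/7
sum k=3..4:
  [3] −1/12 = -1/12
  [4] +1/24 = 1/24
S = -1/24
C² = P²·S² = 1/21 ; C = -0.218218

-0.218218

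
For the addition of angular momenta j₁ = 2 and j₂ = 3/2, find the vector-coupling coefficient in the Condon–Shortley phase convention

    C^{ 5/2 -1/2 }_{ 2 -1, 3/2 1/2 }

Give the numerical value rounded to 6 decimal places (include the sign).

-0.597614  (= −√(5/14))

√[6·1!3!2!/7! · 1!3!2!1!2!3!] = √(72/35)
  +(−1)^0/∏(0,1,3,2,0,0)! = 1/12  (running 1/12)
  +(−1)^1/∏(1,0,2,1,1,1)! = -1/2  (running -5/12)
⟨..|..⟩ = √(72/35)·(-5/12) = -0.597614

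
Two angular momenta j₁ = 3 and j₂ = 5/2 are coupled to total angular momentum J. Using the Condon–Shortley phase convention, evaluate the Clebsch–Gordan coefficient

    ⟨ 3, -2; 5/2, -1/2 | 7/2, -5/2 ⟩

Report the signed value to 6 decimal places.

-0.178174  (= −√(2/63))

j₁+j₂−J=2  J+j₁−j₂=4  J−j₁+j₂=3  j₁+j₂+J+1=10
(j₁±m₁, j₂±m₂, J±M) = (1,5,2,3,1,6)
P² = 4608/7
sum k=1..2:
  [1] −1/48 = -1/48
  [2] +1/72 = 1/72
S = -1/144
C² = P²·S² = 2/63 ; C = -0.178174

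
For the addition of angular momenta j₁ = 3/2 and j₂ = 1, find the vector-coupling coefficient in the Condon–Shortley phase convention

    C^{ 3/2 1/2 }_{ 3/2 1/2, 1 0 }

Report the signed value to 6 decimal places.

+√(1/15) ≈ +0.258199

√[4·1!2!1!/5! · 2!1!1!1!2!1!] = √(4/15)
  +(−1)^0/∏(0,1,1,1,1,0)! = 1  (running 1)
  +(−1)^1/∏(1,0,0,0,2,1)! = -1/2  (running 1/2)
⟨..|..⟩ = √(4/15)·(1/2) = +0.258199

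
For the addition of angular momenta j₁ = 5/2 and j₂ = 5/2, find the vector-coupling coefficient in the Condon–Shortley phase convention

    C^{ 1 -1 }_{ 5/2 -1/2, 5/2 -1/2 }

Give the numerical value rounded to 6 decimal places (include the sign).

+√(9/35) = +0.507093

j₁+j₂−J=4  J+j₁−j₂=1  J−j₁+j₂=1  j₁+j₂+J+1=7
(j₁±m₁, j₂±m₂, J±M) = (2,3,2,3,0,2)
P² = 144/35
sum k=2..2:
  [2] +1/4 = 1/4
S = 1/4
C² = P²·S² = 9/35 ; C = +0.507093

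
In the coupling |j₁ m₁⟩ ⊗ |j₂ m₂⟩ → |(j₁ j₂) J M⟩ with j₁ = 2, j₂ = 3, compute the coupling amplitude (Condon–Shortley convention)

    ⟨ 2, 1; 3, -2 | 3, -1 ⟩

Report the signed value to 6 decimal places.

+√(1/4) ≈ +0.500000

√[7·2!2!4!/9! · 3!1!1!5!2!4!] = √(64)
  +(−1)^0/∏(0,2,1,1,1,3)! = 1/12  (running 1/12)
  +(−1)^1/∏(1,1,0,0,2,4)! = -1/48  (running 1/16)
⟨..|..⟩ = √(64)·(1/16) = +0.500000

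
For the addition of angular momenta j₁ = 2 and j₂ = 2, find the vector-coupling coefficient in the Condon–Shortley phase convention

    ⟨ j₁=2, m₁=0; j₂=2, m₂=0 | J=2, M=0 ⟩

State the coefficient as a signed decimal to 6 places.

triangle: 2!*2!*2!/7! = 8/5040
(j±m)!: 2!*2!*2!*2!*2!*2! = 64
prefactor² = (2J+1)*Δ*N² = 32/63
  k=0: +1/(0!*2!*2!*2!*0!*0!) = 1/8
  k=1: −1/(1!*1!*1!*1!*1!*1!) = -1
  k=2: +1/(2!*0!*0!*0!*2!*2!) = 1/8
Σ = -3/4  ⇒  CG² = 32/63*(-3/4)² = 2/7
CG = −√(2/7) = -0.534522

−√(2/7) = -0.534522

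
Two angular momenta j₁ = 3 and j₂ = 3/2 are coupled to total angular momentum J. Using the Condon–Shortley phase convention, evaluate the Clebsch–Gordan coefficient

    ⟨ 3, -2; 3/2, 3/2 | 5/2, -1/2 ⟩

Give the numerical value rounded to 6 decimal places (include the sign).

+√(3/7) ≈ +0.654654

j₁+j₂−J=2  J+j₁−j₂=4  J−j₁+j₂=1  j₁+j₂+J+1=8
(j₁±m₁, j₂±m₂, J±M) = (1,5,3,0,2,3)
P² = 432/7
sum k=2..2:
  [2] +1/12 = 1/12
S = 1/12
C² = P²·S² = 3/7 ; C = +0.654654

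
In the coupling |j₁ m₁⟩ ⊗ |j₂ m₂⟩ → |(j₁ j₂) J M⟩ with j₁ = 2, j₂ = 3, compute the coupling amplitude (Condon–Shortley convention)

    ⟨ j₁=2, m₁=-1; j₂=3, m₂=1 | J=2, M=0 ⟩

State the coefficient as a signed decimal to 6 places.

triangle: 3!×1!×3!/8! = 36/40320
(j±m)!: 1!×3!×4!×2!×2!×2! = 1152
prefactor² = (2J+1)×Δ×N² = 36/7
  k=2: +1/(2!×1!×1!×2!×0!×1!) = 1/4
  k=3: −1/(3!×0!×0!×1!×1!×2!) = -1/12
Σ = 1/6  ⇒  CG² = 36/7×1/6² = 1/7
CG = +√(1/7) = +0.377964

+√(1/7) ≈ +0.377964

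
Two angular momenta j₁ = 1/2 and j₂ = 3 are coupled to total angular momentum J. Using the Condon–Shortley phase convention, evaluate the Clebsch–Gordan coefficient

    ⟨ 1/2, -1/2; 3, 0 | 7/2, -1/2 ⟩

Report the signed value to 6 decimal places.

triangle: 0!×1!×6!/8! = 720/40320
(j±m)!: 0!×1!×3!×3!×3!×4! = 5184
prefactor² = (2J+1)×Δ×N² = 5184/7
  k=0: +1/(0!×0!×1!×3!×0!×3!) = 1/36
Σ = 1/36  ⇒  CG² = 5184/7×1/36² = 4/7
CG = +√(4/7) = +0.755929

+0.755929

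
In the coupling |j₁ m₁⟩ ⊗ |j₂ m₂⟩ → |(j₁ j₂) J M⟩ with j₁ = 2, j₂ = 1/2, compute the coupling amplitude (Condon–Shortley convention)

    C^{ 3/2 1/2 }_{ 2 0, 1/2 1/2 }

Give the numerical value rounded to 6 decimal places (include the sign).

triangle: 1!*3!*0!/5! = 6/120
(j±m)!: 2!*2!*1!*0!*2!*1! = 8
prefactor² = (2J+1)*Δ*N² = 8/5
  k=1: −1/(1!*0!*1!*0!*2!*0!) = -1/2
Σ = -1/2  ⇒  CG² = 8/5*(-1/2)² = 2/5
CG = −√(2/5) = -0.632456

−√(2/5) ≈ -0.632456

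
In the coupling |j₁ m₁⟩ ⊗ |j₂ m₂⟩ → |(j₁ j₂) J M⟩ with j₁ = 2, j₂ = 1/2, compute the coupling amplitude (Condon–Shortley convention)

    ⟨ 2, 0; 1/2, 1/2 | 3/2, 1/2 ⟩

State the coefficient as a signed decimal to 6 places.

√[4·1!3!0!/5! · 2!2!1!0!2!1!] = √(8/5)
  +(−1)^1/∏(1,0,1,0,2,0)! = -1/2  (running -1/2)
⟨..|..⟩ = √(8/5)·(-1/2) = -0.632456

−√(2/5) = -0.632456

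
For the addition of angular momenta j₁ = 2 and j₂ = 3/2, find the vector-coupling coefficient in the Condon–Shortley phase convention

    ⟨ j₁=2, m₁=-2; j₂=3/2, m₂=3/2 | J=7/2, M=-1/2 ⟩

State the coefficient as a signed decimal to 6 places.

triangle: 0!*4!*3!/8! = 144/40320
(j±m)!: 0!*4!*3!*0!*3!*4! = 20736
prefactor² = (2J+1)*Δ*N² = 20736/35
  k=0: +1/(0!*0!*4!*3!*0!*0!) = 1/144
Σ = 1/144  ⇒  CG² = 20736/35*1/144² = 1/35
CG = +√(1/35) = +0.169031

+0.169031  (= +√(1/35))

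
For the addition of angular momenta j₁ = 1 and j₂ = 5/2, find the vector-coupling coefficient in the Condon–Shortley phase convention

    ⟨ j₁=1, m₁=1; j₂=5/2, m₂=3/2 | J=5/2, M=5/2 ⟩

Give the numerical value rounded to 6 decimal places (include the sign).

+√(2/7) ≈ +0.534522

triangle: 1!×1!×4!/7! = 24/5040
(j±m)!: 2!×0!×4!×1!×5!×0! = 5760
prefactor² = (2J+1)×Δ×N² = 1152/7
  k=0: +1/(0!×1!×0!×4!×1!×0!) = 1/24
Σ = 1/24  ⇒  CG² = 1152/7×1/24² = 2/7
CG = +√(2/7) = +0.534522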